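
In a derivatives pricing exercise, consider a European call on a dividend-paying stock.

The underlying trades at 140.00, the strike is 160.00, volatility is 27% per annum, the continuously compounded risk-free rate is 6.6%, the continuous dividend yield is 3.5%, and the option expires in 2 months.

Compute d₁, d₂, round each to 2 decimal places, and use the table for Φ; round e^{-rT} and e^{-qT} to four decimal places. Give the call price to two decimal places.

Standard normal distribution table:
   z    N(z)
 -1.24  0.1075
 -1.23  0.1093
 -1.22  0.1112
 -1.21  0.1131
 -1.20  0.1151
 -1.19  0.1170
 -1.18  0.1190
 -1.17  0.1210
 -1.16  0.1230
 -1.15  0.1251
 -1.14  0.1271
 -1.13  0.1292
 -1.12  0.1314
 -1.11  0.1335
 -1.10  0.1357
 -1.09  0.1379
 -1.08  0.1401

σ√T = 0.27·√0.1667 = 0.1102
d₁ = [ln(140/160) + (0.066 − 0.035 + 0.27²/2)·0.1667] / 0.1102 = [-0.1335 + 0.0112] / 0.1102 = -1.1094 ≈ -1.11
d₂ = d₁ − σ√T = -1.1094 − 0.1102 = -1.2197 ≈ -1.22
exp(−qT) = exp(−0.035·0.1667) = 0.9942;  exp(−rT) = exp(−0.066·0.1667) = 0.9891
C = 140·0.9942·N(-1.11) − 160·0.9891·N(-1.22) = 140·0.9942·0.1335 − 160·0.9891·0.1112 = 18.5816 − 17.5981 = 0.9835

0.98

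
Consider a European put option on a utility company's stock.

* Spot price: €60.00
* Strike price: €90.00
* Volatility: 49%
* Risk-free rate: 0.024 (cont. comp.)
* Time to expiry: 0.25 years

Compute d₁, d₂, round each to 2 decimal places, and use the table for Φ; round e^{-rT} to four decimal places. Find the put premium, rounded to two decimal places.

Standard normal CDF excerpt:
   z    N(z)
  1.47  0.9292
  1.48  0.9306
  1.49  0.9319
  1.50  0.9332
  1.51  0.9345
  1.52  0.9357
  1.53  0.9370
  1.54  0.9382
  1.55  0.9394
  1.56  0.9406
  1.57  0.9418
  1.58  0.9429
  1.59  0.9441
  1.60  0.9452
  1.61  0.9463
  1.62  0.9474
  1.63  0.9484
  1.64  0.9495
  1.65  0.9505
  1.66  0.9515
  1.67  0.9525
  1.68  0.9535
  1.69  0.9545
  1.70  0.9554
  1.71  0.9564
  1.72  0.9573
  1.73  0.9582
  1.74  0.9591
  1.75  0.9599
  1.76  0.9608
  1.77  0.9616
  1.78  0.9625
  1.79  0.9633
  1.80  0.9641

€29.80

T = 0.25;  σ√T = 0.2450
d₁ = [ln(60/90) + (0.024 + 0.49²/2)·0.25] / 0.2450 = [-0.4055 + 0.0360] / 0.2450 = -1.5080 which rounds to -1.51
d₂ = d₁ − σ√T = -1.5080 − 0.2450 = -1.7530 which rounds to -1.75
e^(−rT) = e^(−0.024·0.25) = 0.9940
P = 90·0.9940·N(1.75) − 60·N(1.51) = 90·0.9940·0.9599 − 60·0.9345 = 85.8727 − 56.0700 = 29.8027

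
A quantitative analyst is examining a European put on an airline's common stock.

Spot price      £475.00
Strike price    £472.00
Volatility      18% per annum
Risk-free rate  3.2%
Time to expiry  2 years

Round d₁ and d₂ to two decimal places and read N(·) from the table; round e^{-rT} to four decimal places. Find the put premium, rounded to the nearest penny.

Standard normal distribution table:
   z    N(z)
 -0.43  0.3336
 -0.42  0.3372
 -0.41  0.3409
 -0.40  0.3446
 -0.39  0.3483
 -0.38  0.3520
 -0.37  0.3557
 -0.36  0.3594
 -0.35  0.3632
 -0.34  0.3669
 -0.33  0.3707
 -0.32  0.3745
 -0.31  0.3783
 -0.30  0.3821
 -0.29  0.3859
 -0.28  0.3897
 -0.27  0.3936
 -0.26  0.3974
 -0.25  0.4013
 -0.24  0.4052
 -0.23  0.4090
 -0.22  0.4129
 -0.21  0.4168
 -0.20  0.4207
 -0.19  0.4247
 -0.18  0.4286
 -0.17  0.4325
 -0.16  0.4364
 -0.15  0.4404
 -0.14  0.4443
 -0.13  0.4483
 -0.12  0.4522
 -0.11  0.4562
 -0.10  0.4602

σ√T = 0.18·√2 = 0.2546
d₁ = [ln(475/472) + (0.032 + 0.18²/2)·2] / 0.2546 = [0.0063 + 0.0964] / 0.2546 = 0.4036 ≈ 0.40
d₂ = d₁ − σ√T = 0.4036 − 0.2546 = 0.1490 ≈ 0.15
exp(−rT) = exp(−0.032·2) = 0.9380
N(−d₂) = N(-0.15) = 0.4404;  N(−d₁) = N(-0.40) = 0.3446
P = 472·0.9380·0.4404 − 475·0.3446 = 194.9809 − 163.6850 = 31.2959

£31.30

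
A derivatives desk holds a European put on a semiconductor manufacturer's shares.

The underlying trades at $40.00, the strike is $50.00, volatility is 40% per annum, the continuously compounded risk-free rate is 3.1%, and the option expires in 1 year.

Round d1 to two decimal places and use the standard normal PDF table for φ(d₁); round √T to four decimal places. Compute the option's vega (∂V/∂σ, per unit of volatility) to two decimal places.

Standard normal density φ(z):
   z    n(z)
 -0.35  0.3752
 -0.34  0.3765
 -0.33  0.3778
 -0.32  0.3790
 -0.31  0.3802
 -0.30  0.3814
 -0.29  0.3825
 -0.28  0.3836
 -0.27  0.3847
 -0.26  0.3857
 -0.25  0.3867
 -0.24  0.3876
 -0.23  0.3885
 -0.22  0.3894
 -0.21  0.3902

T = 1;  σ√T = 0.4000
d₁ = [ln(40/50) + (0.031 + ½·0.4²)·1] / (σ√T) = (-0.2231 + 0.1110) / 0.4000 = -0.2804 ⇒ -0.28
√T = √1 = 1.0000
φ(d₁) = φ(-0.28) = 0.3836
vega = S·φ(d₁)·√T = 40·0.3836·1.0000 = 15.3440

15.34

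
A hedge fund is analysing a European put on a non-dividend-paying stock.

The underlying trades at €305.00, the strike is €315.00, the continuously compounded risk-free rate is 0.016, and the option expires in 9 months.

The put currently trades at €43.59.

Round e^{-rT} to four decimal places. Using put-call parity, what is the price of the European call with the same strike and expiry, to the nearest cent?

€37.34

exp(−rT) = exp(−0.016·0.75) = 0.9881
Put-call parity: C − P = S − K·e^(−rT) = 305 − 315·0.9881 = 305 − 311.2515 = -6.2515
C = P + (C − P) = 43.59 + (-6.2515) = 37.3385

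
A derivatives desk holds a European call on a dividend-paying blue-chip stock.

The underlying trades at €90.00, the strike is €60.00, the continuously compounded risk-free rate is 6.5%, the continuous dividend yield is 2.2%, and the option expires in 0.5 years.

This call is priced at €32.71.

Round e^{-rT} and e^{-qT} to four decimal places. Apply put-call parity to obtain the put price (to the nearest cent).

exp(−qT) = exp(−0.022·0.5) = 0.9891;  exp(−rT) = exp(−0.065·0.5) = 0.9680
Put-call parity: C − P = S·e^(−qT) − K·e^(−rT) = 90·0.9891 − 60·0.9680 = 89.0190 − 58.0800 = 30.9390
P = C − (C − P) = 32.71 − (30.9390) = 1.7710

€1.77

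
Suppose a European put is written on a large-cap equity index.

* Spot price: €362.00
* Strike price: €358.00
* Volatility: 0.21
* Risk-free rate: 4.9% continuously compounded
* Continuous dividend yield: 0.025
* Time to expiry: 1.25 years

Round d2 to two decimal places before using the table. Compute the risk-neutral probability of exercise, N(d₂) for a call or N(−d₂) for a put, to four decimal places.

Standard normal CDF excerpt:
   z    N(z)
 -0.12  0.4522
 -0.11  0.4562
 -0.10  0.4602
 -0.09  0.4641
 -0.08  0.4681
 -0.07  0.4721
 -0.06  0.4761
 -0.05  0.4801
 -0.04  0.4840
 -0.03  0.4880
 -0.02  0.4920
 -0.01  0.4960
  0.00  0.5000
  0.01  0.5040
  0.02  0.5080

0.4761

σ√T = 0.21·√1.25 = 0.2348
ln(S/K) + (r − q + σ²/2)T = ln(362/358) + (0.049 − 0.025 + 0.21²/2)·1.25 = 0.0111 + 0.0576 = 0.0687
d₁ = 0.0687 / 0.2348 = 0.2925 which rounds to 0.29
d₂ = d₁ − σ√T = 0.2925 − 0.2348 = 0.0577 which rounds to 0.06
Pr(exercise) under Q = N(−d₂) = N(-0.06) = 0.4761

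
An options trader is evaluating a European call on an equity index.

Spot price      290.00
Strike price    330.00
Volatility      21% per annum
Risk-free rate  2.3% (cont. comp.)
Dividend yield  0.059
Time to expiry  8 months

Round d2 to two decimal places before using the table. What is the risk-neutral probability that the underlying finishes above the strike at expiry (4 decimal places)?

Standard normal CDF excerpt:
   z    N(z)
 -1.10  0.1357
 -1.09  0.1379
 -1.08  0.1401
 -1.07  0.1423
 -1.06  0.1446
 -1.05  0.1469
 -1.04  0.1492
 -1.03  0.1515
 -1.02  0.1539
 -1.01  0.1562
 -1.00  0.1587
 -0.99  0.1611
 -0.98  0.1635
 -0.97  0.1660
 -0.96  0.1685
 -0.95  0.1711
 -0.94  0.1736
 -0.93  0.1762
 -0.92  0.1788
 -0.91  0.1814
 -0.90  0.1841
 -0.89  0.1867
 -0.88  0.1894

0.1635

T = 0.6667;  σ√T = 0.1715
ln(S/K) + (r − q + σ²/2)T = ln(290/330) + (0.023 − 0.059 + 0.21²/2)·0.6667 = -0.1292 − 0.0093 = -0.1385
d₁ = -0.1385 / 0.1715 = -0.8078 ≈ -0.81
d₂ = d₁ − σ√T = -0.8078 − 0.1715 = -0.9793 ≈ -0.98
Pr(exercise) under Q = N(d₂) = 0.1635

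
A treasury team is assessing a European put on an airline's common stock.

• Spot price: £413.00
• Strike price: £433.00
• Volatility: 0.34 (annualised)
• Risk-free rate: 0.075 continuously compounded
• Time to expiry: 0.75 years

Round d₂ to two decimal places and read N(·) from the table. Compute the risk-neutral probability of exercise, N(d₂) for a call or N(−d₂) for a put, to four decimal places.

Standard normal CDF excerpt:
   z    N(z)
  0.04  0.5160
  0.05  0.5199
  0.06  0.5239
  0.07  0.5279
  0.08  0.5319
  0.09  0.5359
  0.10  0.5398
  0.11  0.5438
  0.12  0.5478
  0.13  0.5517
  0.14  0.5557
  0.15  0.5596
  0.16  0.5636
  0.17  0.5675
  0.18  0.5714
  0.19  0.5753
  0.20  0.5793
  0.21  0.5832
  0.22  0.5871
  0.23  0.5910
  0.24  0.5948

0.5478

σ√T = 0.34·√0.75 = 0.2944
d₁ = [ln(413/433) + (0.075 + 0.34²/2)·0.75] / 0.2944 = [-0.0473 + 0.0996] / 0.2944 = 0.1777 ⇒ 0.18
d₂ = d₁ − σ√T = 0.1777 − 0.2944 = -0.1168 ⇒ -0.12
Pr(exercise) under Q = N(−d₂) = N(0.12) = 0.5478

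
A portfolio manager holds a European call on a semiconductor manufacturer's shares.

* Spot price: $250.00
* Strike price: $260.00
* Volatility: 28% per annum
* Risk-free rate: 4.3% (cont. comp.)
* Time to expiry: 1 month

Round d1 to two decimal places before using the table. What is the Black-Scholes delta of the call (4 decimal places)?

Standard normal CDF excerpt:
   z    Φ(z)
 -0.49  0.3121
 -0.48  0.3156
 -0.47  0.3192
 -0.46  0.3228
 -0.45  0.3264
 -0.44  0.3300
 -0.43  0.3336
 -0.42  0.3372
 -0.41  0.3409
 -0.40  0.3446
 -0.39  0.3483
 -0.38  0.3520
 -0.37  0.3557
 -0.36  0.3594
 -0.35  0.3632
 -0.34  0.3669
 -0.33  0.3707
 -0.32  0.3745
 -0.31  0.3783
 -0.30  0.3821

σ√T = 0.28·√0.08333 = 0.0808
d₁ = [ln(250/260) + (0.043 + 0.28²/2)·0.08333] / 0.0808 = [-0.0392 + 0.0068] / 0.0808 = -0.4005 ≈ -0.40
N(d₁) = N(-0.40) = 0.3446
Δ_call = N(d₁) = 0.3446

0.3446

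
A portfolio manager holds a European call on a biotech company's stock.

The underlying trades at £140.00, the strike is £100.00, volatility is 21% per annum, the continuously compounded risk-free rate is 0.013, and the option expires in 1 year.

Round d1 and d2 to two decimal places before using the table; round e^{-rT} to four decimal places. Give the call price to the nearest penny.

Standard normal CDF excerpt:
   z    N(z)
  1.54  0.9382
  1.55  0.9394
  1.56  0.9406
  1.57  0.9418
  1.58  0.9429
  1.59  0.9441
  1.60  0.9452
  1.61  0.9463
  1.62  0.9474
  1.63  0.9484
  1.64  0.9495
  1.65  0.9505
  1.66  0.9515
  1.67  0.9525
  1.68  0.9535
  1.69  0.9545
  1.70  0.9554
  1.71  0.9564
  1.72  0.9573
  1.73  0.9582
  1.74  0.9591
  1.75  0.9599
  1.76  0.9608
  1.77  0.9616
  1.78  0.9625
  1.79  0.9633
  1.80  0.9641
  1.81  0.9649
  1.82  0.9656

σ√T = 0.21 × 1.0000 = 0.2100
d₁ = [ln(140/100) + (0.013 + 0.21²/2)·1] / 0.2100 = [0.3365 + 0.0350] / 0.2100 = 1.7692 which rounds to 1.77
d₂ = d₁ − σ√T = 1.7692 − 0.2100 = 1.5592 which rounds to 1.56
e^(−rT) = e^(−0.013·1) = 0.9871
C = 140·N(1.77) − 100·0.9871·N(1.56) = 140·0.9616 − 100·0.9871·0.9406 = 134.6240 − 92.8466 = 41.7774

£41.78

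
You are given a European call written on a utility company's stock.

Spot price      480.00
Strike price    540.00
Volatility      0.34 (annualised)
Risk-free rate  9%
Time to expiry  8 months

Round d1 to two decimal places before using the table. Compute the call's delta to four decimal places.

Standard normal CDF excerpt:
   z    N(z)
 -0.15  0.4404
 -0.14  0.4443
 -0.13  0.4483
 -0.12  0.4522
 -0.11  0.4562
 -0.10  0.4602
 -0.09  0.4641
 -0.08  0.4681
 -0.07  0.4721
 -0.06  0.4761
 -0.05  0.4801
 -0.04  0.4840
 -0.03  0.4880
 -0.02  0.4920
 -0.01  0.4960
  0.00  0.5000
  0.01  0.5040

σ√T = 0.34·√0.6667 = 0.2776
d₁ = [ln(480/540) + (0.09 + 0.34²/2)·0.6667] / 0.2776 = [-0.1178 + 0.0985] / 0.2776 = -0.0693 → -0.07
N(d₁) = N(-0.07) = 0.4721
Δ_call = N(d₁) = 0.4721

0.4721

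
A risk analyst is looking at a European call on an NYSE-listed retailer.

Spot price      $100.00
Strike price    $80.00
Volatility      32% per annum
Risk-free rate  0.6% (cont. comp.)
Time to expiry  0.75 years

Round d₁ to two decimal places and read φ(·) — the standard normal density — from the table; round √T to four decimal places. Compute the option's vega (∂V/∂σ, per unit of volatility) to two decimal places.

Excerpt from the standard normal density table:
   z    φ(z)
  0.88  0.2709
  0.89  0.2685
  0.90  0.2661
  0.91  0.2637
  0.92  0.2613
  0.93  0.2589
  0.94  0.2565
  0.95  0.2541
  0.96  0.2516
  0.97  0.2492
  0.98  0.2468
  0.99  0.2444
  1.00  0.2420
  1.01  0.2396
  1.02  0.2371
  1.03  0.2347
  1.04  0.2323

T = 0.75;  σ√T = 0.2771
d₁ = [ln(100/80) + (0.006 + ½·0.32²)·0.75] / (σ√T) = (0.2231 + 0.0429) / 0.2771 = 0.9600 ≈ 0.96
√T = √0.75 = 0.8660
φ(d₁) = φ(0.96) = 0.2516
vega = S·φ(d₁)·√T = 100·0.2516·0.8660 = 21.7886

21.79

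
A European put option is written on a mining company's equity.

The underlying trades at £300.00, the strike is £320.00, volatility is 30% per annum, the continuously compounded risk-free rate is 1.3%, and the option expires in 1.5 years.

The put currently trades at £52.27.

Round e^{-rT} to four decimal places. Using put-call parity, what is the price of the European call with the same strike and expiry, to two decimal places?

exp(−rT) = exp(−0.013·1.5) = 0.9807
Put-call parity: C − P = S − K·e^(−rT) = 300 − 320·0.9807 = 300 − 313.8240 = -13.8240
C = P + (C − P) = 52.27 + (-13.8240) = 38.4460

£38.45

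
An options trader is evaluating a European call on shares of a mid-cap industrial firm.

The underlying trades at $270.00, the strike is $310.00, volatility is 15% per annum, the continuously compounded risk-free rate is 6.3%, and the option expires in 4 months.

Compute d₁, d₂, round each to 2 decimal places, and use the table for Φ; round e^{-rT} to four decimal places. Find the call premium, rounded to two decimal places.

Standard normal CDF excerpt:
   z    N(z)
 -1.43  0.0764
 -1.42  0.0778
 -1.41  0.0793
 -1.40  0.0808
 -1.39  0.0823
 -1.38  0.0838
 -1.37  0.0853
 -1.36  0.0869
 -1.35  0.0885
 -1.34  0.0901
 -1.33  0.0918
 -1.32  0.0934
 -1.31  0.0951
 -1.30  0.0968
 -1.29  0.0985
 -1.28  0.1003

σ√T = 0.15·√0.3333 = 0.0866
d₁ = [ln(270/310) + (0.063 + 0.15²/2)·0.3333] / 0.0866 = [-0.1382 + 0.0247] / 0.0866 = -1.3094 → -1.31
d₂ = d₁ − σ√T = -1.3094 − 0.0866 = -1.3960 → -1.40
e^(−rT) = e^(−0.063·0.3333) = 0.9792
N(d₁) = N(-1.31) = 0.0951;  N(d₂) = N(-1.40) = 0.0808
C = 270·0.0951 − 310·0.9792·0.0808 = 25.6770 − 24.5270 = 1.1500

$1.15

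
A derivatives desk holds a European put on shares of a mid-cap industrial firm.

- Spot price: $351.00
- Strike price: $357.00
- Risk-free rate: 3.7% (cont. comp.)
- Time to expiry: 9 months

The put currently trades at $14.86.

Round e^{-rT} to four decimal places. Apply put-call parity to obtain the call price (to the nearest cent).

e^(−rT) = e^(−0.037·0.75) = 0.9726
Put-call parity: C − P = S − K·e^(−rT) = 351 − 357·0.9726 = 351 − 347.2182 = 3.7818
C = P + (C − P) = 14.86 + (3.7818) = 18.6418

$18.64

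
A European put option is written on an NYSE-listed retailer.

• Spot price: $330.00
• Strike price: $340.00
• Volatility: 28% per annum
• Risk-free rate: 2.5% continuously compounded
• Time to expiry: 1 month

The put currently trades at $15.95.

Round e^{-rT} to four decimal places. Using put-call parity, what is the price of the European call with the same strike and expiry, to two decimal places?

$6.66

exp(−rT) = exp(−0.025·0.08333) = 0.9979
Put-call parity: C − P = S − K·e^(−rT) = 330 − 340·0.9979 = 330 − 339.2860 = -9.2860
C = P + (C − P) = 15.95 + (-9.2860) = 6.6640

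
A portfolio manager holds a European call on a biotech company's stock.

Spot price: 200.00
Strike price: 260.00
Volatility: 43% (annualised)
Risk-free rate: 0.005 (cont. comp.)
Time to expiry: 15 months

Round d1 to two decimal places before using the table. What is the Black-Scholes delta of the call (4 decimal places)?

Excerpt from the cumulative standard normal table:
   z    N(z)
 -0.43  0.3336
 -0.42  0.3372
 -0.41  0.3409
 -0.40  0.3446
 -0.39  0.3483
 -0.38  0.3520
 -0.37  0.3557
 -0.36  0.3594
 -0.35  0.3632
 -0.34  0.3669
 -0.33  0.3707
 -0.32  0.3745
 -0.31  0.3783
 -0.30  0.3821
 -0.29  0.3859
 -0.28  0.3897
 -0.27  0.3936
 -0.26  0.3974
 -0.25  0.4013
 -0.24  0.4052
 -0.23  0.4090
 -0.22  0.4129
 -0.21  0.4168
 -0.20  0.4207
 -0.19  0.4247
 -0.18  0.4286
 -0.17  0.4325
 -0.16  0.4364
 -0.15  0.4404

σ√T = 0.43 × 1.1180 = 0.4808
ln(S/K) + (r + σ²/2)T = ln(200/260) + (0.005 + 0.43²/2)·1.25 = -0.2624 + 0.1218 = -0.1406
d₁ = -0.1406 / 0.4808 = -0.2924 which rounds to -0.29
N(d₁) = N(-0.29) = 0.3859
Δ_call = N(d₁) = 0.3859

0.3859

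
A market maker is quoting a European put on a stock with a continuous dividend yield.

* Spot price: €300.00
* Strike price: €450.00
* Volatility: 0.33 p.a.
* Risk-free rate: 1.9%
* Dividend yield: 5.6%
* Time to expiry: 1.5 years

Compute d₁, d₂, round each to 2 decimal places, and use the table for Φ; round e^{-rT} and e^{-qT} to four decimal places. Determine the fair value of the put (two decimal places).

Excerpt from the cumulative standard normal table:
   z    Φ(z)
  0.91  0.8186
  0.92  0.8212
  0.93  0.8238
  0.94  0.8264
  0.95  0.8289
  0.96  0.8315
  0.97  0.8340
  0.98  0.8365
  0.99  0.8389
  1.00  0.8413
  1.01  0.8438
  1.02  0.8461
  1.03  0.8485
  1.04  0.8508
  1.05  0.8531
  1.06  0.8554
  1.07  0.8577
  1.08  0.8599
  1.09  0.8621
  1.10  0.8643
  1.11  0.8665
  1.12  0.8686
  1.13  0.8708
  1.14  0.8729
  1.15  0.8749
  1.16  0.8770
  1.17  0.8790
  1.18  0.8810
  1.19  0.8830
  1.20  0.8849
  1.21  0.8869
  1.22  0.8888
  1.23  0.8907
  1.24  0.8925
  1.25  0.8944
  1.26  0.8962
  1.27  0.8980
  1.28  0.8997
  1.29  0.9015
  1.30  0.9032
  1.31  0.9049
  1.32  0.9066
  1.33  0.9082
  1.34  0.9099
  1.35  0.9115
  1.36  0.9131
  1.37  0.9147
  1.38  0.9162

€170.01

σ√T = 0.33·√1.5 = 0.4042
ln(S/K) + (r − q + σ²/2)T = ln(300/450) + (0.019 − 0.056 + 0.33²/2)·1.5 = -0.4055 + 0.0262 = -0.3793
d₁ = -0.3793 / 0.4042 = -0.9385 ⇒ -0.94
d₂ = d₁ − σ√T = -0.9385 − 0.4042 = -1.3426 ⇒ -1.34
e^(−qT) = e^(−0.056·1.5) = 0.9194;  e^(−rT) = e^(−0.019·1.5) = 0.9719
N(−d₂) = N(1.34) = 0.9099;  N(−d₁) = N(0.94) = 0.8264
P = 450·0.9719·0.9099 − 300·0.9194·0.8264 = 397.9493 − 227.9376 = 170.0117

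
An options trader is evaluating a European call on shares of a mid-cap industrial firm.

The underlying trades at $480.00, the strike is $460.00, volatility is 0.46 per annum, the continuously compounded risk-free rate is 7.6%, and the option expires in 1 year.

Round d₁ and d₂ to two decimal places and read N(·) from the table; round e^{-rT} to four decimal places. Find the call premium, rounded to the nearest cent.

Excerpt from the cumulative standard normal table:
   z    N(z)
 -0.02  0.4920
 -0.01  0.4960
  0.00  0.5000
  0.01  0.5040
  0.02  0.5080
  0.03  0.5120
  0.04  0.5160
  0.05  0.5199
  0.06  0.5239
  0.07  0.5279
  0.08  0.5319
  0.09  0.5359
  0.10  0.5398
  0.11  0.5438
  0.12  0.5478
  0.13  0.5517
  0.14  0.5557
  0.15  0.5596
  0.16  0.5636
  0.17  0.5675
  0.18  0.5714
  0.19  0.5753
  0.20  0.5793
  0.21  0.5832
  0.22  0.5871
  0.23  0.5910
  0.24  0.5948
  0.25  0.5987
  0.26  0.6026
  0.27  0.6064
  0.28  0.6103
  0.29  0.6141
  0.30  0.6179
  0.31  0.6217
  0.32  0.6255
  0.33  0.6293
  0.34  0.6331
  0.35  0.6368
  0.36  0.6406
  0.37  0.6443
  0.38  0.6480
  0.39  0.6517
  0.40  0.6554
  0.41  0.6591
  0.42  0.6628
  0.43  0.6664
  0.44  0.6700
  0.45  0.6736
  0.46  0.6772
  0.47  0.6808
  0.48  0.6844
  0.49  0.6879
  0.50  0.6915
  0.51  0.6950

σ√T = 0.46 × 1.0000 = 0.4600
d₁ = [ln(480/460) + (0.076 + 0.46²/2)·1] / 0.4600 = [0.0426 + 0.1818] / 0.4600 = 0.4877 which rounds to 0.49
d₂ = d₁ − σ√T = 0.4877 − 0.4600 = 0.0277 which rounds to 0.03
e^(−rT) = e^(−0.076·1) = 0.9268
N(d₁) = N(0.49) = 0.6879;  N(d₂) = N(0.03) = 0.5120
C = 480·0.6879 − 460·0.9268·0.5120 = 330.1920 − 218.2799 = 111.9121

$111.91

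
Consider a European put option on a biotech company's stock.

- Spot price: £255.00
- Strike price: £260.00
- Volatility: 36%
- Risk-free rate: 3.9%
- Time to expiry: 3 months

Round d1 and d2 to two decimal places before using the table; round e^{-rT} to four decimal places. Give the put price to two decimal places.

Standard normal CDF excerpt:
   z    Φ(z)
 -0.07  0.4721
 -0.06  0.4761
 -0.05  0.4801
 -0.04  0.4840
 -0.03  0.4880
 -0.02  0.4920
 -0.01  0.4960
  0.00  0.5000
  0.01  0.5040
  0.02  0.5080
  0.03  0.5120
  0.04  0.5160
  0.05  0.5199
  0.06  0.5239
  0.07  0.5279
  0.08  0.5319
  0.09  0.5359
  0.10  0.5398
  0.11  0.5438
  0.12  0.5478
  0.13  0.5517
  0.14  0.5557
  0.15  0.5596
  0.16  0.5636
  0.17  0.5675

σ√T = 0.36 × 0.5000 = 0.1800
ln(S/K) + (r + σ²/2)T = ln(255/260) + (0.039 + 0.36²/2)·0.25 = -0.0194 + 0.0260 = 0.0065
d₁ = 0.0065 / 0.1800 = 0.0363 ⇒ 0.04
d₂ = d₁ − σ√T = 0.0363 − 0.1800 = -0.1437 ⇒ -0.14
exp(−rT) = exp(−0.039·0.25) = 0.9903
N(−d₂) = N(0.14) = 0.5557;  N(−d₁) = N(-0.04) = 0.4840
P = 260·0.9903·0.5557 − 255·0.4840 = 143.0805 − 123.4200 = 19.6605

£19.66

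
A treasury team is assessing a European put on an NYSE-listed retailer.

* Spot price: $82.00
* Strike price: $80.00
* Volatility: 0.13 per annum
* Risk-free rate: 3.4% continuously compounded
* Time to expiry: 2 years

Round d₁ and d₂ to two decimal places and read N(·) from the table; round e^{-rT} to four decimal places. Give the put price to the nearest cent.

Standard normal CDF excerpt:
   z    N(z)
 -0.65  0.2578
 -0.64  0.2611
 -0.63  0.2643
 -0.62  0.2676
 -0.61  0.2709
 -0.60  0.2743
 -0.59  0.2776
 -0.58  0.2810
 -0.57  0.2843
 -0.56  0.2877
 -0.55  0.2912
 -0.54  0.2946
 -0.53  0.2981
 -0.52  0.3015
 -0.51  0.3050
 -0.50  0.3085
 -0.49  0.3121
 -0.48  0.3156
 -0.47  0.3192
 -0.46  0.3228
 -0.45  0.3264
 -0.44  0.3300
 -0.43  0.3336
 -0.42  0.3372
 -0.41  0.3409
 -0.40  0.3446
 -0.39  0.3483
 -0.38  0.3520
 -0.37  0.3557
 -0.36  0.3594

$2.99

σ√T = 0.13 × 1.4142 = 0.1838
d₁ = [ln(82/80) + (0.034 + 0.13²/2)·2] / 0.1838 = [0.0247 + 0.0849] / 0.1838 = 0.5961 → 0.60
d₂ = d₁ − σ√T = 0.5961 − 0.1838 = 0.4123 → 0.41
e^(−rT) = e^(−0.034·2) = 0.9343
P = 80·0.9343·N(-0.41) − 82·N(-0.60) = 80·0.9343·0.3409 − 82·0.2743 = 25.4802 − 22.4926 = 2.9876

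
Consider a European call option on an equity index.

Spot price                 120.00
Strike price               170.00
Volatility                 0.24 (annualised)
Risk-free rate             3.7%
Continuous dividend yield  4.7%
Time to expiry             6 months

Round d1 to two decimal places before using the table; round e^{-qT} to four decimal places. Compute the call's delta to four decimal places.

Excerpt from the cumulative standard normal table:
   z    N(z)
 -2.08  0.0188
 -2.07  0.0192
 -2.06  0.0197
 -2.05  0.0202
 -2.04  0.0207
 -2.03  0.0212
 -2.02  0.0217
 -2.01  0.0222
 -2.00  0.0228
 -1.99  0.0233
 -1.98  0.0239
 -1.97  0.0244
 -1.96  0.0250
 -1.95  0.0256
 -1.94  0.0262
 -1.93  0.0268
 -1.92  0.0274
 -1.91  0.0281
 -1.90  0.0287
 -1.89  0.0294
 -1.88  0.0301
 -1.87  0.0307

0.0223

T = 0.5;  σ√T = 0.1697
ln(S/K) + (r − q + σ²/2)T = ln(120/170) + (0.037 − 0.047 + 0.24²/2)·0.5 = -0.3483 + 0.0094 = -0.3389
d₁ = -0.3389 / 0.1697 = -1.9970 ≈ -2.00
N(d₁) = N(-2.00) = 0.0228
Δ_call = e^(−qT)·N(d₁) = 0.9768·0.0228 = 0.0223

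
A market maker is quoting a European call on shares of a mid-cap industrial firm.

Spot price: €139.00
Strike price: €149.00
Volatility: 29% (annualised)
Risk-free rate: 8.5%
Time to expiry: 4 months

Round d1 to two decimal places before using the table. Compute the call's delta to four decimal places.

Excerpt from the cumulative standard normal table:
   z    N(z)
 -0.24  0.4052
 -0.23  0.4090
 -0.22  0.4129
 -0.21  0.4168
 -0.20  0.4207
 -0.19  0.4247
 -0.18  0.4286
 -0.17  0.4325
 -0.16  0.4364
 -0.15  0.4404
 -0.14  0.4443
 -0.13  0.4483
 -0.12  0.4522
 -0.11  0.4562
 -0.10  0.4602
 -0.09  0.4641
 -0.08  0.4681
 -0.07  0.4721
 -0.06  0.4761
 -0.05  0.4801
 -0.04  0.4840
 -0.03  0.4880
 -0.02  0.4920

0.4364

σ√T = 0.29 × 0.5774 = 0.1674
ln(S/K) + (r + σ²/2)T = ln(139/149) + (0.085 + 0.29²/2)·0.3333 = -0.0695 + 0.0423 = -0.0271
d₁ = -0.0271 / 0.1674 = -0.1620 → -0.16
N(d₁) = N(-0.16) = 0.4364
Δ_call = N(d₁) = 0.4364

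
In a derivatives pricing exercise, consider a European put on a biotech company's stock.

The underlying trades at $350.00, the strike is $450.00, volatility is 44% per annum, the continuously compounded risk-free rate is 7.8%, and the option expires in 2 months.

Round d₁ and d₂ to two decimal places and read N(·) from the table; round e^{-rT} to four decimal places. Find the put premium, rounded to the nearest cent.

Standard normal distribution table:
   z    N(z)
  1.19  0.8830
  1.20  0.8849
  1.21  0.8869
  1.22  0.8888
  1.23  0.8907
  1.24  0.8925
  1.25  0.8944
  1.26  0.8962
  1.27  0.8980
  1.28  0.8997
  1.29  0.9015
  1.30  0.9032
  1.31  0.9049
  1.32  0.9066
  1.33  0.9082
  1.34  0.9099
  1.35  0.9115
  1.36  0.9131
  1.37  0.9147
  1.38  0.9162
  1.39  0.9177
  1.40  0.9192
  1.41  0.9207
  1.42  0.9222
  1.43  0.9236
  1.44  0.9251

$97.26

σ√T = 0.44 × 0.4082 = 0.1796
d₁ = [ln(350/450) + (0.078 + ½·0.44²)·0.1667] / (σ√T) = (-0.2513 + 0.0291) / 0.1796 = -1.2369 which rounds to -1.24
d₂ = -1.2369 − 0.1796 = -1.4165 which rounds to -1.42
exp(−rT) = exp(−0.078·0.1667) = 0.9871
N(−d₂) = N(1.42) = 0.9222;  N(−d₁) = N(1.24) = 0.8925
P = 450·0.9871·0.9222 − 350·0.8925 = 409.6366 − 312.3750 = 97.2616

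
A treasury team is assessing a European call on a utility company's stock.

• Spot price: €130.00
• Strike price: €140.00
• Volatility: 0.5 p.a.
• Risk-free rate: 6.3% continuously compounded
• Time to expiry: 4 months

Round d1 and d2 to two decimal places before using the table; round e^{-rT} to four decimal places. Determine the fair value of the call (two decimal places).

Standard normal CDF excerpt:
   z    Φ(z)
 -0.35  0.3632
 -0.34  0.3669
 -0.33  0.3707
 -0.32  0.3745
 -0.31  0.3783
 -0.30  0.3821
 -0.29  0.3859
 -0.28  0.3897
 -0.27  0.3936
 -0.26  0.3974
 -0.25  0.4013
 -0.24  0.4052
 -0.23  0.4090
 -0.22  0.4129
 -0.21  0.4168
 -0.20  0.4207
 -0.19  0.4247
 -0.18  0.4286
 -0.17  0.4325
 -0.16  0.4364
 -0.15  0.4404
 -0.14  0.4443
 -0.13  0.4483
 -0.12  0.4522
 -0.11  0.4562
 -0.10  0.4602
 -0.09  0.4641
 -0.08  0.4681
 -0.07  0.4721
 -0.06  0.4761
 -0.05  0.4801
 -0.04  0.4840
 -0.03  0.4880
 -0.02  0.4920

€12.10

σ√T = 0.5 × 0.5774 = 0.2887
d₁ = [ln(130/140) + (0.063 + 0.5²/2)·0.3333] / 0.2887 = [-0.0741 + 0.0627] / 0.2887 = -0.0396 which rounds to -0.04
d₂ = d₁ − σ√T = -0.0396 − 0.2887 = -0.3283 which rounds to -0.33
exp(−rT) = exp(−0.063·0.3333) = 0.9792
N(d₁) = N(-0.04) = 0.4840;  N(d₂) = N(-0.33) = 0.3707
C = 130·0.4840 − 140·0.9792·0.3707 = 62.9200 − 50.8185 = 12.1015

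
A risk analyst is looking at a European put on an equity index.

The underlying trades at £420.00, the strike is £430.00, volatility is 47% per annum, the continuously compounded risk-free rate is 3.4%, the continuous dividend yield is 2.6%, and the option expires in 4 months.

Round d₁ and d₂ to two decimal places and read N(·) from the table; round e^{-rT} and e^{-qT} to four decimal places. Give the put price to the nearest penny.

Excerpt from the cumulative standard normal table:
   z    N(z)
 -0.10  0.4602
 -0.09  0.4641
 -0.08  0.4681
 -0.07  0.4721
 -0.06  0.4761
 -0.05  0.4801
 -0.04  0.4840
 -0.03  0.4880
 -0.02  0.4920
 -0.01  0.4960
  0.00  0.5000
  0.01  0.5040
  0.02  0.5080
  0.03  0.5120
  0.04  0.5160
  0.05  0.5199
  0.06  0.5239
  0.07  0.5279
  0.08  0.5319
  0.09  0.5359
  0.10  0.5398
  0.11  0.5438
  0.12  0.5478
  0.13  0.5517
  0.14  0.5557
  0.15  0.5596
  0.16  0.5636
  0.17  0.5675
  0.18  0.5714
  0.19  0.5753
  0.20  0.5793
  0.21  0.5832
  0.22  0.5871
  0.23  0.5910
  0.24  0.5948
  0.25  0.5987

£49.70

σ√T = 0.47 × 0.5774 = 0.2714
d₁ = [ln(420/430) + (0.034 − 0.026 + 0.47²/2)·0.3333] / 0.2714 = [-0.0235 + 0.0395] / 0.2714 = 0.0588 ⇒ 0.06
d₂ = d₁ − σ√T = 0.0588 − 0.2714 = -0.2126 ⇒ -0.21
e^(−qT) = e^(−0.026·0.3333) = 0.9914;  e^(−rT) = e^(−0.034·0.3333) = 0.9887
N(−d₂) = N(0.21) = 0.5832;  N(−d₁) = N(-0.06) = 0.4761
P = 430·0.9887·0.5832 − 420·0.9914·0.4761 = 247.9422 − 198.2423 = 49.6999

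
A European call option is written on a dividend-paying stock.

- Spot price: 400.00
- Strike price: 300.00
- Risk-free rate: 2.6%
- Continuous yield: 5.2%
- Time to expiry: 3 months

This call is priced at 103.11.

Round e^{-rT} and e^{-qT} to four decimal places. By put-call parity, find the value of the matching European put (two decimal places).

6.32

exp(−qT) = exp(−0.052·0.25) = 0.9871;  exp(−rT) = exp(−0.026·0.25) = 0.9935
Put-call parity: C − P = S·e^(−qT) − K·e^(−rT) = 400·0.9871 − 300·0.9935 = 394.8400 − 298.0500 = 96.7900
P = C − (C − P) = 103.11 − (96.7900) = 6.3200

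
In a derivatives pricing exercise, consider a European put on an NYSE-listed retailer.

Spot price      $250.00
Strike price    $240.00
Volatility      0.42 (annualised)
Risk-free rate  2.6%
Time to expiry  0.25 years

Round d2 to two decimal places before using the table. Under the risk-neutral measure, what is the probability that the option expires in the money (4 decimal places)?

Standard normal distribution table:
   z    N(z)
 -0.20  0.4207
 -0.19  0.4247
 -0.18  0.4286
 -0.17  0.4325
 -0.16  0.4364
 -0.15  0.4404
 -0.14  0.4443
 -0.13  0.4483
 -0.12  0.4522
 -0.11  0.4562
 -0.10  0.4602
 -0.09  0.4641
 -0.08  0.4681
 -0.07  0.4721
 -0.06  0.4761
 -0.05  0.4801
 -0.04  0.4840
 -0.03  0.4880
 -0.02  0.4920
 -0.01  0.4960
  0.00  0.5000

σ√T = 0.42 × 0.5000 = 0.2100
d₁ = [ln(250/240) + (0.026 + 0.42²/2)·0.25] / 0.2100 = [0.0408 + 0.0285] / 0.2100 = 0.3303 ≈ 0.33
d₂ = d₁ − σ√T = 0.3303 − 0.2100 = 0.1203 ≈ 0.12
Pr(exercise) under Q = N(−d₂) = N(-0.12) = 0.4522

0.4522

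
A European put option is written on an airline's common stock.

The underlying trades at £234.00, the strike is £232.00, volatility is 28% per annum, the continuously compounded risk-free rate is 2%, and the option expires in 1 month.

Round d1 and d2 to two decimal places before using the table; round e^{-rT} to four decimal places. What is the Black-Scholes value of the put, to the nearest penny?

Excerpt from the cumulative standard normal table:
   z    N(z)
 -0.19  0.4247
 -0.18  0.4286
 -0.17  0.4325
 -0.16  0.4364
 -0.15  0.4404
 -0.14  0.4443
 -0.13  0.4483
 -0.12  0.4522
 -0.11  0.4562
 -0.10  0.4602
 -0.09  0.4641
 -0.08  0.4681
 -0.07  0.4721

£6.28

σ√T = 0.28 × 0.2887 = 0.0808
ln(S/K) + (r + σ²/2)T = ln(234/232) + (0.02 + 0.28²/2)·0.08333 = 0.0086 + 0.0049 = 0.0135
d₁ = 0.0135 / 0.0808 = 0.1672 → 0.17
d₂ = d₁ − σ√T = 0.1672 − 0.0808 = 0.0864 → 0.09
e^(−rT) = e^(−0.02·0.08333) = 0.9983
N(−d₂) = N(-0.09) = 0.4641;  N(−d₁) = N(-0.17) = 0.4325
P = 232·0.9983·0.4641 − 234·0.4325 = 107.4882 − 101.2050 = 6.2832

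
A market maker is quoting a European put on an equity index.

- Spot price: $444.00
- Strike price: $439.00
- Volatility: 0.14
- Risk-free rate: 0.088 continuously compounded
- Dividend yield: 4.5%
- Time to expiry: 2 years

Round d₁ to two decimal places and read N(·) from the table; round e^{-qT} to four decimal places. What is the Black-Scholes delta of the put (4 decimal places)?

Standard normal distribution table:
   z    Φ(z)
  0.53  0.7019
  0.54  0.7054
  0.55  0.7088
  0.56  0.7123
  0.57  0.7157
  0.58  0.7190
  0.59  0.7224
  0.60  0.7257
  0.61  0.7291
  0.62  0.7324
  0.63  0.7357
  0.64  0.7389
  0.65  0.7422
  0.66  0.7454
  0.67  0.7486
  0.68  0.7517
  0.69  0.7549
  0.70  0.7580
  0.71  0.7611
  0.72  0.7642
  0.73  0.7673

σ√T = 0.14·√2 = 0.1980
ln(S/K) + (r − q + σ²/2)T = ln(444/439) + (0.088 − 0.045 + 0.14²/2)·2 = 0.0113 + 0.1056 = 0.1169
d₁ = 0.1169 / 0.1980 = 0.5906 → 0.59
N(d₁) = N(0.59) = 0.7224
Δ_put = exp(−qT)·(N(d₁) − 1) = 0.9139·(0.7224 − 1) = -0.2537

-0.2537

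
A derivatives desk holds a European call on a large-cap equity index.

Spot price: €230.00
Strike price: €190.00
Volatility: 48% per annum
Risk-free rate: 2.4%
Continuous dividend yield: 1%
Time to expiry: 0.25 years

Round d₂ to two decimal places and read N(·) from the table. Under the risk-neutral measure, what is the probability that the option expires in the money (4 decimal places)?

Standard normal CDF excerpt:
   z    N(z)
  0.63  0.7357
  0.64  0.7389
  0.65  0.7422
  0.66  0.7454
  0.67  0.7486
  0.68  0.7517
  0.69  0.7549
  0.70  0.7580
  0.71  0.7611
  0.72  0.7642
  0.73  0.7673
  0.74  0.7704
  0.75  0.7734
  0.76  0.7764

0.7549

σ√T = 0.48·√0.25 = 0.2400
d₁ = [ln(230/190) + (0.024 − 0.01 + 0.48²/2)·0.25] / 0.2400 = [0.1911 + 0.0323] / 0.2400 = 0.9306 which rounds to 0.93
d₂ = d₁ − σ√T = 0.9306 − 0.2400 = 0.6906 which rounds to 0.69
Pr(exercise) under Q = N(d₂) = 0.7549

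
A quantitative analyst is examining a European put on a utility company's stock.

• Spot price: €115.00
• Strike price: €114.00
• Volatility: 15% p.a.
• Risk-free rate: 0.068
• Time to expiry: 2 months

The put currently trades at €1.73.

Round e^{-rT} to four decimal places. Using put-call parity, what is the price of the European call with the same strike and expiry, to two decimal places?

€4.02

e^(−rT) = e^(−0.068·0.1667) = 0.9887
Put-call parity: C − P = S − K·e^(−rT) = 115 − 114·0.9887 = 115 − 112.7118 = 2.2882
C = P + (C − P) = 1.73 + (2.2882) = 4.0182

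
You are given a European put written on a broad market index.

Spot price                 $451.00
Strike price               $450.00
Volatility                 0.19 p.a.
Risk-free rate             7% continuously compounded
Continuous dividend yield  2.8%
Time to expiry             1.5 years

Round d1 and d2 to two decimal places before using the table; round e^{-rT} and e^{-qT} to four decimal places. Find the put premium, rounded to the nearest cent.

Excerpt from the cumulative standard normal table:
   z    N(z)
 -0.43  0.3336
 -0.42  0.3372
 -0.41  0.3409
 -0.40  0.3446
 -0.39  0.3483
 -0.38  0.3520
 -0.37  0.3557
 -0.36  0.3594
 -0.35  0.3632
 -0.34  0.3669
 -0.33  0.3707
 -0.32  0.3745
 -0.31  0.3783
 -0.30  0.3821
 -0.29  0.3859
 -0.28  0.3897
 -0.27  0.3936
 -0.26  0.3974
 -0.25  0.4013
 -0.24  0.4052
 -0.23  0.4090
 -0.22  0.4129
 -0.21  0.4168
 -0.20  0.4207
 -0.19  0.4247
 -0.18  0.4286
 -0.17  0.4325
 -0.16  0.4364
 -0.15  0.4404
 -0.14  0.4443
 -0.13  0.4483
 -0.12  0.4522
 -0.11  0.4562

σ√T = 0.19·√1.5 = 0.2327
ln(S/K) + (r − q + σ²/2)T = ln(451/450) + (0.07 − 0.028 + 0.19²/2)·1.5 = 0.0022 + 0.0901 = 0.0923
d₁ = 0.0923 / 0.2327 = 0.3966 ≈ 0.40
d₂ = d₁ − σ√T = 0.3966 − 0.2327 = 0.1639 ≈ 0.16
e^(−qT) = e^(−0.028·1.5) = 0.9589;  e^(−rT) = e^(−0.07·1.5) = 0.9003
P = 450·0.9003·N(-0.16) − 451·0.9589·N(-0.40) = 450·0.9003·0.4364 − 451·0.9589·0.3446 = 176.8009 − 149.0271 = 27.7739

$27.77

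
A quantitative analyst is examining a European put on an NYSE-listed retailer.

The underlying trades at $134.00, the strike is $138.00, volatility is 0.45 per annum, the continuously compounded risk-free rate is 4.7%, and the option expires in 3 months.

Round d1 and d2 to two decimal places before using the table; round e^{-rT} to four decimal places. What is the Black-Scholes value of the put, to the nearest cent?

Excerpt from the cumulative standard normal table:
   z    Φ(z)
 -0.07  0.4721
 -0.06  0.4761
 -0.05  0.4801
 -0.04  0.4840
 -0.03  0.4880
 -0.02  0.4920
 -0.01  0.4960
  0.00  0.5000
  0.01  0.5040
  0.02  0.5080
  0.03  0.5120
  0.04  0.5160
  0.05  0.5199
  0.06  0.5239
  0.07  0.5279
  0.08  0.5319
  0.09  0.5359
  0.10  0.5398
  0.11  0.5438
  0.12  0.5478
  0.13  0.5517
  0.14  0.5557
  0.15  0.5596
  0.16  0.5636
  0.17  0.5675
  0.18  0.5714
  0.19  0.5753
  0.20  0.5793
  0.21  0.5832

σ√T = 0.45 × 0.5000 = 0.2250
d₁ = [ln(134/138) + (0.047 + 0.45²/2)·0.25] / 0.2250 = [-0.0294 + 0.0371] / 0.2250 = 0.0340 which rounds to 0.03
d₂ = d₁ − σ√T = 0.0340 − 0.2250 = -0.1910 which rounds to -0.19
e^(−rT) = e^(−0.047·0.25) = 0.9883
P = 138·0.9883·N(0.19) − 134·N(-0.03) = 138·0.9883·0.5753 − 134·0.4880 = 78.4625 − 65.3920 = 13.0705

$13.07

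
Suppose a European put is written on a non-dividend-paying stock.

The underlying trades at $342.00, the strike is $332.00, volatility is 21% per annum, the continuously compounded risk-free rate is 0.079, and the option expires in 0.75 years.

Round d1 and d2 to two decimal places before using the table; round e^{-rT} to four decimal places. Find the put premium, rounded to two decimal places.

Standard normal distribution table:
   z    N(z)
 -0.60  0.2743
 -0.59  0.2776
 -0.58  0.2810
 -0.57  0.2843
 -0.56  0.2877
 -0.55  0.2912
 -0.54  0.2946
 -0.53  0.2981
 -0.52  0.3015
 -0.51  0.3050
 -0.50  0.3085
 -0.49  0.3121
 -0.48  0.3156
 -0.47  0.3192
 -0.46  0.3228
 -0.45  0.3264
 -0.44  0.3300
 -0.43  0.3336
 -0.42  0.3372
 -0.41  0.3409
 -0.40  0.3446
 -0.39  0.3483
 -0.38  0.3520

$11.73

σ√T = 0.21 × 0.8660 = 0.1819
d₁ = [ln(342/332) + (0.079 + 0.21²/2)·0.75] / 0.1819 = [0.0297 + 0.0758] / 0.1819 = 0.5799 which rounds to 0.58
d₂ = d₁ − σ√T = 0.5799 − 0.1819 = 0.3980 which rounds to 0.40
e^(−rT) = e^(−0.079·0.75) = 0.9425
P = 332·0.9425·N(-0.40) − 342·N(-0.58) = 332·0.9425·0.3446 − 342·0.2810 = 107.8288 − 96.1020 = 11.7268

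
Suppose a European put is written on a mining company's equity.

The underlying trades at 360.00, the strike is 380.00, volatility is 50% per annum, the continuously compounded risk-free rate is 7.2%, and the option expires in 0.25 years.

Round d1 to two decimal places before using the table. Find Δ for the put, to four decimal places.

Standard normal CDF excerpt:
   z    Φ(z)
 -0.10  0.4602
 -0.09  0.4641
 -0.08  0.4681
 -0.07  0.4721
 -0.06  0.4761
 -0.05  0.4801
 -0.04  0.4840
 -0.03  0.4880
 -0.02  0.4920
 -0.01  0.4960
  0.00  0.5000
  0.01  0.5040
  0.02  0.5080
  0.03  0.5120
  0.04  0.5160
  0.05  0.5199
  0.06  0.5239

-0.5080

T = 0.25;  σ√T = 0.2500
ln(S/K) + (r + σ²/2)T = ln(360/380) + (0.072 + 0.5²/2)·0.25 = -0.0541 + 0.0493 = -0.0048
d₁ = -0.0048 / 0.2500 = -0.0193 which rounds to -0.02
N(d₁) = N(-0.02) = 0.4920
Δ_put = N(d₁) − 1 = 0.4920 − 1 = -0.5080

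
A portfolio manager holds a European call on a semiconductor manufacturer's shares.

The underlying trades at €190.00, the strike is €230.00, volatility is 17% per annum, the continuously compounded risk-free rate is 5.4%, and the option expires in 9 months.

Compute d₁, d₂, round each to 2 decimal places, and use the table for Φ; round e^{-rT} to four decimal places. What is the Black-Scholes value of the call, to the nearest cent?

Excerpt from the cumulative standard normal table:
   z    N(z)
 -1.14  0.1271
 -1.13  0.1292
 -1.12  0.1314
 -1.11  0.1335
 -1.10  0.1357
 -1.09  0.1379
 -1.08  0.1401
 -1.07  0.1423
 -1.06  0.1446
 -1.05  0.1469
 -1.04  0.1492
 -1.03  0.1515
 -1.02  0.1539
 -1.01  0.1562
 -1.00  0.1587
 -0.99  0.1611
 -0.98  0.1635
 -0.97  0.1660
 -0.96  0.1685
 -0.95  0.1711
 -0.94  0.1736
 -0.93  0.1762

€2.54

T = 0.75;  σ√T = 0.1472
ln(S/K) + (r + σ²/2)T = ln(190/230) + (0.054 + 0.17²/2)·0.75 = -0.1911 + 0.0513 = -0.1397
d₁ = -0.1397 / 0.1472 = -0.9490 which rounds to -0.95
d₂ = d₁ − σ√T = -0.9490 − 0.1472 = -1.0962 which rounds to -1.10
e^(−rT) = e^(−0.054·0.75) = 0.9603
N(d₁) = N(-0.95) = 0.1711;  N(d₂) = N(-1.10) = 0.1357
C = 190·0.1711 − 230·0.9603·0.1357 = 32.5090 − 29.9719 = 2.5371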